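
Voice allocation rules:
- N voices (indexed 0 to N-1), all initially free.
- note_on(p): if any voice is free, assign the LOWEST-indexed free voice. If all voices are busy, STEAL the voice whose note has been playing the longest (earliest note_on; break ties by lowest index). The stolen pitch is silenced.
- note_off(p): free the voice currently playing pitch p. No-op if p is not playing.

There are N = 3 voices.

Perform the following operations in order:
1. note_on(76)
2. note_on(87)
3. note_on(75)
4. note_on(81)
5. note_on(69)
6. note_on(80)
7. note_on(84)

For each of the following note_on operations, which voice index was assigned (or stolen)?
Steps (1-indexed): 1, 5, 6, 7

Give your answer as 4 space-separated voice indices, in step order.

Answer: 0 1 2 0

Derivation:
Op 1: note_on(76): voice 0 is free -> assigned | voices=[76 - -]
Op 2: note_on(87): voice 1 is free -> assigned | voices=[76 87 -]
Op 3: note_on(75): voice 2 is free -> assigned | voices=[76 87 75]
Op 4: note_on(81): all voices busy, STEAL voice 0 (pitch 76, oldest) -> assign | voices=[81 87 75]
Op 5: note_on(69): all voices busy, STEAL voice 1 (pitch 87, oldest) -> assign | voices=[81 69 75]
Op 6: note_on(80): all voices busy, STEAL voice 2 (pitch 75, oldest) -> assign | voices=[81 69 80]
Op 7: note_on(84): all voices busy, STEAL voice 0 (pitch 81, oldest) -> assign | voices=[84 69 80]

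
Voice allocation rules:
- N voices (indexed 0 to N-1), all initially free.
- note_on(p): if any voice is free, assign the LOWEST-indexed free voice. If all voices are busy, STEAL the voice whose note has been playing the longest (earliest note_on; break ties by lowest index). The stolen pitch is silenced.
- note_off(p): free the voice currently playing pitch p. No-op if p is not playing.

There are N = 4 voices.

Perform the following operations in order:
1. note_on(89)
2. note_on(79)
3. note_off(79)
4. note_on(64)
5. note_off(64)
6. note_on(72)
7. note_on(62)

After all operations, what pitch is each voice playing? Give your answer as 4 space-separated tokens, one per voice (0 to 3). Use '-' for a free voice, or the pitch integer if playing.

Op 1: note_on(89): voice 0 is free -> assigned | voices=[89 - - -]
Op 2: note_on(79): voice 1 is free -> assigned | voices=[89 79 - -]
Op 3: note_off(79): free voice 1 | voices=[89 - - -]
Op 4: note_on(64): voice 1 is free -> assigned | voices=[89 64 - -]
Op 5: note_off(64): free voice 1 | voices=[89 - - -]
Op 6: note_on(72): voice 1 is free -> assigned | voices=[89 72 - -]
Op 7: note_on(62): voice 2 is free -> assigned | voices=[89 72 62 -]

Answer: 89 72 62 -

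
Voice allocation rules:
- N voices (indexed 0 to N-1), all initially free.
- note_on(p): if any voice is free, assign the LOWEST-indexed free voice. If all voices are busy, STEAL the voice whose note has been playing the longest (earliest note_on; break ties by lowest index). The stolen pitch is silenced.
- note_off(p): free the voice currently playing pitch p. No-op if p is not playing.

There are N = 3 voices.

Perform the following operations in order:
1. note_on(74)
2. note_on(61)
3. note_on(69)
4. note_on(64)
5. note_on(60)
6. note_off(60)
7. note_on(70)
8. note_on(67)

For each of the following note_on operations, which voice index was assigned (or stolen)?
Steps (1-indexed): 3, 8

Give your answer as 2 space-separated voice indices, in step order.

Answer: 2 2

Derivation:
Op 1: note_on(74): voice 0 is free -> assigned | voices=[74 - -]
Op 2: note_on(61): voice 1 is free -> assigned | voices=[74 61 -]
Op 3: note_on(69): voice 2 is free -> assigned | voices=[74 61 69]
Op 4: note_on(64): all voices busy, STEAL voice 0 (pitch 74, oldest) -> assign | voices=[64 61 69]
Op 5: note_on(60): all voices busy, STEAL voice 1 (pitch 61, oldest) -> assign | voices=[64 60 69]
Op 6: note_off(60): free voice 1 | voices=[64 - 69]
Op 7: note_on(70): voice 1 is free -> assigned | voices=[64 70 69]
Op 8: note_on(67): all voices busy, STEAL voice 2 (pitch 69, oldest) -> assign | voices=[64 70 67]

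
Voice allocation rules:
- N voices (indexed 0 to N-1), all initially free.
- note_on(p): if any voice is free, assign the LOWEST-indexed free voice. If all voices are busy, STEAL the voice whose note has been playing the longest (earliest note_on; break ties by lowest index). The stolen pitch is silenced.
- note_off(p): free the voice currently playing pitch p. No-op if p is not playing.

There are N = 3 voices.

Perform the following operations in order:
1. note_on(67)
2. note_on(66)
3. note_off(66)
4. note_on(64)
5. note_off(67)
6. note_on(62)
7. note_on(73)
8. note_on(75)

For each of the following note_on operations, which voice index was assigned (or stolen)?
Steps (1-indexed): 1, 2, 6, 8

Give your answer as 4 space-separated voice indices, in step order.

Answer: 0 1 0 1

Derivation:
Op 1: note_on(67): voice 0 is free -> assigned | voices=[67 - -]
Op 2: note_on(66): voice 1 is free -> assigned | voices=[67 66 -]
Op 3: note_off(66): free voice 1 | voices=[67 - -]
Op 4: note_on(64): voice 1 is free -> assigned | voices=[67 64 -]
Op 5: note_off(67): free voice 0 | voices=[- 64 -]
Op 6: note_on(62): voice 0 is free -> assigned | voices=[62 64 -]
Op 7: note_on(73): voice 2 is free -> assigned | voices=[62 64 73]
Op 8: note_on(75): all voices busy, STEAL voice 1 (pitch 64, oldest) -> assign | voices=[62 75 73]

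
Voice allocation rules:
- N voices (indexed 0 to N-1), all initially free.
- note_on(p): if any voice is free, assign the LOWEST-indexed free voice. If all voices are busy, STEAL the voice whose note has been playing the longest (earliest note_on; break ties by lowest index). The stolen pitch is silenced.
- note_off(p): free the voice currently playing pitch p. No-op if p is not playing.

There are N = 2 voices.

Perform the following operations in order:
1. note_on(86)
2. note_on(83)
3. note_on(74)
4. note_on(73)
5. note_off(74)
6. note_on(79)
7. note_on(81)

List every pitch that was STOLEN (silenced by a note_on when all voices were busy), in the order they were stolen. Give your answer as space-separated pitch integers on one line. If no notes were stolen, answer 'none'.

Answer: 86 83 73

Derivation:
Op 1: note_on(86): voice 0 is free -> assigned | voices=[86 -]
Op 2: note_on(83): voice 1 is free -> assigned | voices=[86 83]
Op 3: note_on(74): all voices busy, STEAL voice 0 (pitch 86, oldest) -> assign | voices=[74 83]
Op 4: note_on(73): all voices busy, STEAL voice 1 (pitch 83, oldest) -> assign | voices=[74 73]
Op 5: note_off(74): free voice 0 | voices=[- 73]
Op 6: note_on(79): voice 0 is free -> assigned | voices=[79 73]
Op 7: note_on(81): all voices busy, STEAL voice 1 (pitch 73, oldest) -> assign | voices=[79 81]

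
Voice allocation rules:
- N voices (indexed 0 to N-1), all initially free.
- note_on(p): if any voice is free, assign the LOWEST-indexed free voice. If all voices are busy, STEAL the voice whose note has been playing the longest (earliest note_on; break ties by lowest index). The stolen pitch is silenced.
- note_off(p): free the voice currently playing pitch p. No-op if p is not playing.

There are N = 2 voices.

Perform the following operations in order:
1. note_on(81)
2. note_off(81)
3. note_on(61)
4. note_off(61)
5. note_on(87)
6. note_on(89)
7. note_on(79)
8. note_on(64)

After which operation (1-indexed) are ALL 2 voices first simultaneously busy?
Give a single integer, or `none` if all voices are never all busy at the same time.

Answer: 6

Derivation:
Op 1: note_on(81): voice 0 is free -> assigned | voices=[81 -]
Op 2: note_off(81): free voice 0 | voices=[- -]
Op 3: note_on(61): voice 0 is free -> assigned | voices=[61 -]
Op 4: note_off(61): free voice 0 | voices=[- -]
Op 5: note_on(87): voice 0 is free -> assigned | voices=[87 -]
Op 6: note_on(89): voice 1 is free -> assigned | voices=[87 89]
Op 7: note_on(79): all voices busy, STEAL voice 0 (pitch 87, oldest) -> assign | voices=[79 89]
Op 8: note_on(64): all voices busy, STEAL voice 1 (pitch 89, oldest) -> assign | voices=[79 64]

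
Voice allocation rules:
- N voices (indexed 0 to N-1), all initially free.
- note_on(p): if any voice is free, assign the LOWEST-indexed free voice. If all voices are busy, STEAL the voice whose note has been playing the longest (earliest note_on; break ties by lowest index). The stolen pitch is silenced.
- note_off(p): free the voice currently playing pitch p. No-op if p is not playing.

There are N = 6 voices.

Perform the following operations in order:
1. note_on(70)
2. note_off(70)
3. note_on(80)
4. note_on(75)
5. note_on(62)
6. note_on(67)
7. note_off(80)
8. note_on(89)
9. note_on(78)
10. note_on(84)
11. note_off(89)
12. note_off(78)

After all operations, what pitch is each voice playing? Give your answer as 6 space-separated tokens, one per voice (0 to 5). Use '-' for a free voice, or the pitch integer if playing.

Answer: - 75 62 67 - 84

Derivation:
Op 1: note_on(70): voice 0 is free -> assigned | voices=[70 - - - - -]
Op 2: note_off(70): free voice 0 | voices=[- - - - - -]
Op 3: note_on(80): voice 0 is free -> assigned | voices=[80 - - - - -]
Op 4: note_on(75): voice 1 is free -> assigned | voices=[80 75 - - - -]
Op 5: note_on(62): voice 2 is free -> assigned | voices=[80 75 62 - - -]
Op 6: note_on(67): voice 3 is free -> assigned | voices=[80 75 62 67 - -]
Op 7: note_off(80): free voice 0 | voices=[- 75 62 67 - -]
Op 8: note_on(89): voice 0 is free -> assigned | voices=[89 75 62 67 - -]
Op 9: note_on(78): voice 4 is free -> assigned | voices=[89 75 62 67 78 -]
Op 10: note_on(84): voice 5 is free -> assigned | voices=[89 75 62 67 78 84]
Op 11: note_off(89): free voice 0 | voices=[- 75 62 67 78 84]
Op 12: note_off(78): free voice 4 | voices=[- 75 62 67 - 84]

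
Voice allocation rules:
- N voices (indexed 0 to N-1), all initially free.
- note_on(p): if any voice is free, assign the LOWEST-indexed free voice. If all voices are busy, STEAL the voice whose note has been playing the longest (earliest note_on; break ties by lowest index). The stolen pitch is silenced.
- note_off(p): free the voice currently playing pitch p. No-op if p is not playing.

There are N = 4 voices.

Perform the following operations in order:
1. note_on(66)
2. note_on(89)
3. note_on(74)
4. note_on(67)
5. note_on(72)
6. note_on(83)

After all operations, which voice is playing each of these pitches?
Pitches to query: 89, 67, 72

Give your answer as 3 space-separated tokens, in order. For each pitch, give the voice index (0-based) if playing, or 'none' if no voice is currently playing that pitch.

Op 1: note_on(66): voice 0 is free -> assigned | voices=[66 - - -]
Op 2: note_on(89): voice 1 is free -> assigned | voices=[66 89 - -]
Op 3: note_on(74): voice 2 is free -> assigned | voices=[66 89 74 -]
Op 4: note_on(67): voice 3 is free -> assigned | voices=[66 89 74 67]
Op 5: note_on(72): all voices busy, STEAL voice 0 (pitch 66, oldest) -> assign | voices=[72 89 74 67]
Op 6: note_on(83): all voices busy, STEAL voice 1 (pitch 89, oldest) -> assign | voices=[72 83 74 67]

Answer: none 3 0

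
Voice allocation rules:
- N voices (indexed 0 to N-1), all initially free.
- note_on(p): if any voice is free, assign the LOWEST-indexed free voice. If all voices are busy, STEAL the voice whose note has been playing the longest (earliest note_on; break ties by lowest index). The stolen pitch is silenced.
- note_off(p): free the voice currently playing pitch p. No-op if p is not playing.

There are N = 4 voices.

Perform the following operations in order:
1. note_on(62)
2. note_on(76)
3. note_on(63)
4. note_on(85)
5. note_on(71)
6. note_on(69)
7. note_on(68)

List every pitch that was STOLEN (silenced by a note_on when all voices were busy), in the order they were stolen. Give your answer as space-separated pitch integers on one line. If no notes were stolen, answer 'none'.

Op 1: note_on(62): voice 0 is free -> assigned | voices=[62 - - -]
Op 2: note_on(76): voice 1 is free -> assigned | voices=[62 76 - -]
Op 3: note_on(63): voice 2 is free -> assigned | voices=[62 76 63 -]
Op 4: note_on(85): voice 3 is free -> assigned | voices=[62 76 63 85]
Op 5: note_on(71): all voices busy, STEAL voice 0 (pitch 62, oldest) -> assign | voices=[71 76 63 85]
Op 6: note_on(69): all voices busy, STEAL voice 1 (pitch 76, oldest) -> assign | voices=[71 69 63 85]
Op 7: note_on(68): all voices busy, STEAL voice 2 (pitch 63, oldest) -> assign | voices=[71 69 68 85]

Answer: 62 76 63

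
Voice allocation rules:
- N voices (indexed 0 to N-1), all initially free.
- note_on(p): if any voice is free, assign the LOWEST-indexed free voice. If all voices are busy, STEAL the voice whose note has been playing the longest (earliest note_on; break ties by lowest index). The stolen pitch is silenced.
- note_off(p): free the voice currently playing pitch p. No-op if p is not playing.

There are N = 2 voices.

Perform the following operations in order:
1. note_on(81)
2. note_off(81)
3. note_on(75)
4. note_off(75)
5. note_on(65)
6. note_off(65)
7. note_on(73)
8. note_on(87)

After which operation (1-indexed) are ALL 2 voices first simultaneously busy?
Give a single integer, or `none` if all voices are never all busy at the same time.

Op 1: note_on(81): voice 0 is free -> assigned | voices=[81 -]
Op 2: note_off(81): free voice 0 | voices=[- -]
Op 3: note_on(75): voice 0 is free -> assigned | voices=[75 -]
Op 4: note_off(75): free voice 0 | voices=[- -]
Op 5: note_on(65): voice 0 is free -> assigned | voices=[65 -]
Op 6: note_off(65): free voice 0 | voices=[- -]
Op 7: note_on(73): voice 0 is free -> assigned | voices=[73 -]
Op 8: note_on(87): voice 1 is free -> assigned | voices=[73 87]

Answer: 8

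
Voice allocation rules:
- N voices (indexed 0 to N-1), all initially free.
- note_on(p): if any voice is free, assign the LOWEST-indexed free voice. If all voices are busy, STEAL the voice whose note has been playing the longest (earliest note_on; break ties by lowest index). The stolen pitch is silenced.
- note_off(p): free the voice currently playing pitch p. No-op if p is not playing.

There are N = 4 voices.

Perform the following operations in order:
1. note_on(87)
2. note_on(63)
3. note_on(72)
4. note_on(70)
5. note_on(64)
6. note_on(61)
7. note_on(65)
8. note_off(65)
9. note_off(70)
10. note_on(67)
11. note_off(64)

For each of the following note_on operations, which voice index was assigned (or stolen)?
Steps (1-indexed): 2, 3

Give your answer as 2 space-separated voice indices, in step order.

Op 1: note_on(87): voice 0 is free -> assigned | voices=[87 - - -]
Op 2: note_on(63): voice 1 is free -> assigned | voices=[87 63 - -]
Op 3: note_on(72): voice 2 is free -> assigned | voices=[87 63 72 -]
Op 4: note_on(70): voice 3 is free -> assigned | voices=[87 63 72 70]
Op 5: note_on(64): all voices busy, STEAL voice 0 (pitch 87, oldest) -> assign | voices=[64 63 72 70]
Op 6: note_on(61): all voices busy, STEAL voice 1 (pitch 63, oldest) -> assign | voices=[64 61 72 70]
Op 7: note_on(65): all voices busy, STEAL voice 2 (pitch 72, oldest) -> assign | voices=[64 61 65 70]
Op 8: note_off(65): free voice 2 | voices=[64 61 - 70]
Op 9: note_off(70): free voice 3 | voices=[64 61 - -]
Op 10: note_on(67): voice 2 is free -> assigned | voices=[64 61 67 -]
Op 11: note_off(64): free voice 0 | voices=[- 61 67 -]

Answer: 1 2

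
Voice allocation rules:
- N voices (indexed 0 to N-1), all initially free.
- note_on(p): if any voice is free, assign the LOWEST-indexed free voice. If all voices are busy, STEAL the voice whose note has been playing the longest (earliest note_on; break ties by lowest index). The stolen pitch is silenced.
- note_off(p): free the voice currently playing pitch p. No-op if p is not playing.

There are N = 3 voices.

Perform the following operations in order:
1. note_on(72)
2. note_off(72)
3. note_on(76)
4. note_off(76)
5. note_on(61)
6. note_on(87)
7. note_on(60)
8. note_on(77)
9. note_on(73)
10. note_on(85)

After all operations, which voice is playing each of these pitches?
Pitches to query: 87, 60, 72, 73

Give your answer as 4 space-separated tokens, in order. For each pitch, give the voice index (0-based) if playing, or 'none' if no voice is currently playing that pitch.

Op 1: note_on(72): voice 0 is free -> assigned | voices=[72 - -]
Op 2: note_off(72): free voice 0 | voices=[- - -]
Op 3: note_on(76): voice 0 is free -> assigned | voices=[76 - -]
Op 4: note_off(76): free voice 0 | voices=[- - -]
Op 5: note_on(61): voice 0 is free -> assigned | voices=[61 - -]
Op 6: note_on(87): voice 1 is free -> assigned | voices=[61 87 -]
Op 7: note_on(60): voice 2 is free -> assigned | voices=[61 87 60]
Op 8: note_on(77): all voices busy, STEAL voice 0 (pitch 61, oldest) -> assign | voices=[77 87 60]
Op 9: note_on(73): all voices busy, STEAL voice 1 (pitch 87, oldest) -> assign | voices=[77 73 60]
Op 10: note_on(85): all voices busy, STEAL voice 2 (pitch 60, oldest) -> assign | voices=[77 73 85]

Answer: none none none 1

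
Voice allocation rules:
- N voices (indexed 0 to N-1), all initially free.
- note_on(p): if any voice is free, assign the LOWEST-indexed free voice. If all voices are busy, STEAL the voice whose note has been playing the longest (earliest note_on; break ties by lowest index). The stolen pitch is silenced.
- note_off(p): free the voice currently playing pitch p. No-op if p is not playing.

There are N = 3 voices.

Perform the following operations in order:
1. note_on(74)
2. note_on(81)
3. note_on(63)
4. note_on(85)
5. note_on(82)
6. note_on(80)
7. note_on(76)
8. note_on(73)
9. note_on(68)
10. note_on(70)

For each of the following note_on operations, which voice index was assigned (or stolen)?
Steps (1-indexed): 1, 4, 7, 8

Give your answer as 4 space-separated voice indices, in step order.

Op 1: note_on(74): voice 0 is free -> assigned | voices=[74 - -]
Op 2: note_on(81): voice 1 is free -> assigned | voices=[74 81 -]
Op 3: note_on(63): voice 2 is free -> assigned | voices=[74 81 63]
Op 4: note_on(85): all voices busy, STEAL voice 0 (pitch 74, oldest) -> assign | voices=[85 81 63]
Op 5: note_on(82): all voices busy, STEAL voice 1 (pitch 81, oldest) -> assign | voices=[85 82 63]
Op 6: note_on(80): all voices busy, STEAL voice 2 (pitch 63, oldest) -> assign | voices=[85 82 80]
Op 7: note_on(76): all voices busy, STEAL voice 0 (pitch 85, oldest) -> assign | voices=[76 82 80]
Op 8: note_on(73): all voices busy, STEAL voice 1 (pitch 82, oldest) -> assign | voices=[76 73 80]
Op 9: note_on(68): all voices busy, STEAL voice 2 (pitch 80, oldest) -> assign | voices=[76 73 68]
Op 10: note_on(70): all voices busy, STEAL voice 0 (pitch 76, oldest) -> assign | voices=[70 73 68]

Answer: 0 0 0 1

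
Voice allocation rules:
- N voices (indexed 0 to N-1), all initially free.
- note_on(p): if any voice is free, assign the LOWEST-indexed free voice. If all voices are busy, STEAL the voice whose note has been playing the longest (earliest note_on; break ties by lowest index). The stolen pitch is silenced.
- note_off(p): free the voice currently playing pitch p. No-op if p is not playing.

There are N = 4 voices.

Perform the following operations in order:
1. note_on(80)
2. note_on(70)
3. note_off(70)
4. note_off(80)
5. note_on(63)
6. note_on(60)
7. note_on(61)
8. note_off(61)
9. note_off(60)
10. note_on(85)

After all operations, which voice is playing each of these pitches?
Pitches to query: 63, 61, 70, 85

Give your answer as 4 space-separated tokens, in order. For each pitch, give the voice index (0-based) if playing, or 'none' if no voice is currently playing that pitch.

Op 1: note_on(80): voice 0 is free -> assigned | voices=[80 - - -]
Op 2: note_on(70): voice 1 is free -> assigned | voices=[80 70 - -]
Op 3: note_off(70): free voice 1 | voices=[80 - - -]
Op 4: note_off(80): free voice 0 | voices=[- - - -]
Op 5: note_on(63): voice 0 is free -> assigned | voices=[63 - - -]
Op 6: note_on(60): voice 1 is free -> assigned | voices=[63 60 - -]
Op 7: note_on(61): voice 2 is free -> assigned | voices=[63 60 61 -]
Op 8: note_off(61): free voice 2 | voices=[63 60 - -]
Op 9: note_off(60): free voice 1 | voices=[63 - - -]
Op 10: note_on(85): voice 1 is free -> assigned | voices=[63 85 - -]

Answer: 0 none none 1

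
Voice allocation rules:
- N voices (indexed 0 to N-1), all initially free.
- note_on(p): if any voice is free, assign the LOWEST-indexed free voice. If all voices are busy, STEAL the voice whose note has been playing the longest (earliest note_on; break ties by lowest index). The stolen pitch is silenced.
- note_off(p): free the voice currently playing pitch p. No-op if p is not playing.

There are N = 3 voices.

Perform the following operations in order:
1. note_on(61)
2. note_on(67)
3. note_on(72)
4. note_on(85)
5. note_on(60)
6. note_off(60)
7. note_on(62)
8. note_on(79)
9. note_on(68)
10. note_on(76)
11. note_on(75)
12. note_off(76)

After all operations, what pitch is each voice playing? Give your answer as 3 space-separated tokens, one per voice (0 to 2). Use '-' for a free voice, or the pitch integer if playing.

Answer: 68 - 75

Derivation:
Op 1: note_on(61): voice 0 is free -> assigned | voices=[61 - -]
Op 2: note_on(67): voice 1 is free -> assigned | voices=[61 67 -]
Op 3: note_on(72): voice 2 is free -> assigned | voices=[61 67 72]
Op 4: note_on(85): all voices busy, STEAL voice 0 (pitch 61, oldest) -> assign | voices=[85 67 72]
Op 5: note_on(60): all voices busy, STEAL voice 1 (pitch 67, oldest) -> assign | voices=[85 60 72]
Op 6: note_off(60): free voice 1 | voices=[85 - 72]
Op 7: note_on(62): voice 1 is free -> assigned | voices=[85 62 72]
Op 8: note_on(79): all voices busy, STEAL voice 2 (pitch 72, oldest) -> assign | voices=[85 62 79]
Op 9: note_on(68): all voices busy, STEAL voice 0 (pitch 85, oldest) -> assign | voices=[68 62 79]
Op 10: note_on(76): all voices busy, STEAL voice 1 (pitch 62, oldest) -> assign | voices=[68 76 79]
Op 11: note_on(75): all voices busy, STEAL voice 2 (pitch 79, oldest) -> assign | voices=[68 76 75]
Op 12: note_off(76): free voice 1 | voices=[68 - 75]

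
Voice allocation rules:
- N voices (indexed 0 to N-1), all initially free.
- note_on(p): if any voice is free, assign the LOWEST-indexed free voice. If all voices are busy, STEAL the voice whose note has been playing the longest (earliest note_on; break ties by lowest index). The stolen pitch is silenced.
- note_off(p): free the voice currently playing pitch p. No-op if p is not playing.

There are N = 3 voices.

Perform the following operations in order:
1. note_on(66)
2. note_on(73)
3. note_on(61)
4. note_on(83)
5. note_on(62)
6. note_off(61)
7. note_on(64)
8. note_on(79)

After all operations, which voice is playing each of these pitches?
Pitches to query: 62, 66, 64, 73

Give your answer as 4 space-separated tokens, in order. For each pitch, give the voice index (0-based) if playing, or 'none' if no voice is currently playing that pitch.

Op 1: note_on(66): voice 0 is free -> assigned | voices=[66 - -]
Op 2: note_on(73): voice 1 is free -> assigned | voices=[66 73 -]
Op 3: note_on(61): voice 2 is free -> assigned | voices=[66 73 61]
Op 4: note_on(83): all voices busy, STEAL voice 0 (pitch 66, oldest) -> assign | voices=[83 73 61]
Op 5: note_on(62): all voices busy, STEAL voice 1 (pitch 73, oldest) -> assign | voices=[83 62 61]
Op 6: note_off(61): free voice 2 | voices=[83 62 -]
Op 7: note_on(64): voice 2 is free -> assigned | voices=[83 62 64]
Op 8: note_on(79): all voices busy, STEAL voice 0 (pitch 83, oldest) -> assign | voices=[79 62 64]

Answer: 1 none 2 none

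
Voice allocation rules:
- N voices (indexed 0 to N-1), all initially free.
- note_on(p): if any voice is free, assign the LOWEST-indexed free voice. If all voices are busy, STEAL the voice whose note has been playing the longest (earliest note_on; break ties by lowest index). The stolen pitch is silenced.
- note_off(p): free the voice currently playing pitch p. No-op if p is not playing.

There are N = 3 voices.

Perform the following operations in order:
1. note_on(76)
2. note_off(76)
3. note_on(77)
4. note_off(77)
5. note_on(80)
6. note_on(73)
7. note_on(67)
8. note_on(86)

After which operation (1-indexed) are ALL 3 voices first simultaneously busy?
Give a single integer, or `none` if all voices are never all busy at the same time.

Answer: 7

Derivation:
Op 1: note_on(76): voice 0 is free -> assigned | voices=[76 - -]
Op 2: note_off(76): free voice 0 | voices=[- - -]
Op 3: note_on(77): voice 0 is free -> assigned | voices=[77 - -]
Op 4: note_off(77): free voice 0 | voices=[- - -]
Op 5: note_on(80): voice 0 is free -> assigned | voices=[80 - -]
Op 6: note_on(73): voice 1 is free -> assigned | voices=[80 73 -]
Op 7: note_on(67): voice 2 is free -> assigned | voices=[80 73 67]
Op 8: note_on(86): all voices busy, STEAL voice 0 (pitch 80, oldest) -> assign | voices=[86 73 67]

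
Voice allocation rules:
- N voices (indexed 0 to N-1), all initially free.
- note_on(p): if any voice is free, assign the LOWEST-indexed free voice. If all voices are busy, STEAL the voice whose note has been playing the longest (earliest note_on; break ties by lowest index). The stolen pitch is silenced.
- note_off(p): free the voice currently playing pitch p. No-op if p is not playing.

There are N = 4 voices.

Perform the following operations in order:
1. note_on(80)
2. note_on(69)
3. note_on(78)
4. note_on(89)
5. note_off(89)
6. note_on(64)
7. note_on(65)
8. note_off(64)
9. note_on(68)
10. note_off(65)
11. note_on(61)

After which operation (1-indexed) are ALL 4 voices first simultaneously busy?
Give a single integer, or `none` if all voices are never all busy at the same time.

Answer: 4

Derivation:
Op 1: note_on(80): voice 0 is free -> assigned | voices=[80 - - -]
Op 2: note_on(69): voice 1 is free -> assigned | voices=[80 69 - -]
Op 3: note_on(78): voice 2 is free -> assigned | voices=[80 69 78 -]
Op 4: note_on(89): voice 3 is free -> assigned | voices=[80 69 78 89]
Op 5: note_off(89): free voice 3 | voices=[80 69 78 -]
Op 6: note_on(64): voice 3 is free -> assigned | voices=[80 69 78 64]
Op 7: note_on(65): all voices busy, STEAL voice 0 (pitch 80, oldest) -> assign | voices=[65 69 78 64]
Op 8: note_off(64): free voice 3 | voices=[65 69 78 -]
Op 9: note_on(68): voice 3 is free -> assigned | voices=[65 69 78 68]
Op 10: note_off(65): free voice 0 | voices=[- 69 78 68]
Op 11: note_on(61): voice 0 is free -> assigned | voices=[61 69 78 68]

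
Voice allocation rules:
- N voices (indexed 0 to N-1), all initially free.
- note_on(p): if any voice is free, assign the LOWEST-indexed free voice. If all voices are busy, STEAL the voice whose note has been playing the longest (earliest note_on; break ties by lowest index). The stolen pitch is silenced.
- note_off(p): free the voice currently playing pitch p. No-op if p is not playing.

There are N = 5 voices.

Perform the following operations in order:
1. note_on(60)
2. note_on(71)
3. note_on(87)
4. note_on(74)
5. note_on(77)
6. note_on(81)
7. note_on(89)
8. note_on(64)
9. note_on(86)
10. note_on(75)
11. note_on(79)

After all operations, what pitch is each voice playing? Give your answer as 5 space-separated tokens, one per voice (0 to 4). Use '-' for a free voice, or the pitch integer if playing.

Answer: 79 89 64 86 75

Derivation:
Op 1: note_on(60): voice 0 is free -> assigned | voices=[60 - - - -]
Op 2: note_on(71): voice 1 is free -> assigned | voices=[60 71 - - -]
Op 3: note_on(87): voice 2 is free -> assigned | voices=[60 71 87 - -]
Op 4: note_on(74): voice 3 is free -> assigned | voices=[60 71 87 74 -]
Op 5: note_on(77): voice 4 is free -> assigned | voices=[60 71 87 74 77]
Op 6: note_on(81): all voices busy, STEAL voice 0 (pitch 60, oldest) -> assign | voices=[81 71 87 74 77]
Op 7: note_on(89): all voices busy, STEAL voice 1 (pitch 71, oldest) -> assign | voices=[81 89 87 74 77]
Op 8: note_on(64): all voices busy, STEAL voice 2 (pitch 87, oldest) -> assign | voices=[81 89 64 74 77]
Op 9: note_on(86): all voices busy, STEAL voice 3 (pitch 74, oldest) -> assign | voices=[81 89 64 86 77]
Op 10: note_on(75): all voices busy, STEAL voice 4 (pitch 77, oldest) -> assign | voices=[81 89 64 86 75]
Op 11: note_on(79): all voices busy, STEAL voice 0 (pitch 81, oldest) -> assign | voices=[79 89 64 86 75]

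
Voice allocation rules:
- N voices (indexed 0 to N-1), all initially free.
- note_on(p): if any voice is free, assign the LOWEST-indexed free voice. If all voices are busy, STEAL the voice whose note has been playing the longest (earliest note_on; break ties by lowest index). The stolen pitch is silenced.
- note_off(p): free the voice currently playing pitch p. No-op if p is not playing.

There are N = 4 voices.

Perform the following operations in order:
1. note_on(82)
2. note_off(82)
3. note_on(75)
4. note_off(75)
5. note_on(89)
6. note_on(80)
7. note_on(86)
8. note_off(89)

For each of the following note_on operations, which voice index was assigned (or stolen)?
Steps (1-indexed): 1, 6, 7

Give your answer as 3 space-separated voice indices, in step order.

Op 1: note_on(82): voice 0 is free -> assigned | voices=[82 - - -]
Op 2: note_off(82): free voice 0 | voices=[- - - -]
Op 3: note_on(75): voice 0 is free -> assigned | voices=[75 - - -]
Op 4: note_off(75): free voice 0 | voices=[- - - -]
Op 5: note_on(89): voice 0 is free -> assigned | voices=[89 - - -]
Op 6: note_on(80): voice 1 is free -> assigned | voices=[89 80 - -]
Op 7: note_on(86): voice 2 is free -> assigned | voices=[89 80 86 -]
Op 8: note_off(89): free voice 0 | voices=[- 80 86 -]

Answer: 0 1 2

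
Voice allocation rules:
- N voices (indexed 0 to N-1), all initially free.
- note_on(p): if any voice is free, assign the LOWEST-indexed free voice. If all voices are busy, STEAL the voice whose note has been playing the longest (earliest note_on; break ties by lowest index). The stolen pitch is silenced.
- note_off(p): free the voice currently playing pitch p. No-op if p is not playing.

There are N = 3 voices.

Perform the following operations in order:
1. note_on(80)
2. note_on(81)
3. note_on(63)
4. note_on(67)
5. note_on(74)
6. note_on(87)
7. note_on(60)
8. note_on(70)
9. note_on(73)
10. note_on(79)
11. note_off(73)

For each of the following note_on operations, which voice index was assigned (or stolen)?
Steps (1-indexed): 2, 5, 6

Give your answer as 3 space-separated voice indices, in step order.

Op 1: note_on(80): voice 0 is free -> assigned | voices=[80 - -]
Op 2: note_on(81): voice 1 is free -> assigned | voices=[80 81 -]
Op 3: note_on(63): voice 2 is free -> assigned | voices=[80 81 63]
Op 4: note_on(67): all voices busy, STEAL voice 0 (pitch 80, oldest) -> assign | voices=[67 81 63]
Op 5: note_on(74): all voices busy, STEAL voice 1 (pitch 81, oldest) -> assign | voices=[67 74 63]
Op 6: note_on(87): all voices busy, STEAL voice 2 (pitch 63, oldest) -> assign | voices=[67 74 87]
Op 7: note_on(60): all voices busy, STEAL voice 0 (pitch 67, oldest) -> assign | voices=[60 74 87]
Op 8: note_on(70): all voices busy, STEAL voice 1 (pitch 74, oldest) -> assign | voices=[60 70 87]
Op 9: note_on(73): all voices busy, STEAL voice 2 (pitch 87, oldest) -> assign | voices=[60 70 73]
Op 10: note_on(79): all voices busy, STEAL voice 0 (pitch 60, oldest) -> assign | voices=[79 70 73]
Op 11: note_off(73): free voice 2 | voices=[79 70 -]

Answer: 1 1 2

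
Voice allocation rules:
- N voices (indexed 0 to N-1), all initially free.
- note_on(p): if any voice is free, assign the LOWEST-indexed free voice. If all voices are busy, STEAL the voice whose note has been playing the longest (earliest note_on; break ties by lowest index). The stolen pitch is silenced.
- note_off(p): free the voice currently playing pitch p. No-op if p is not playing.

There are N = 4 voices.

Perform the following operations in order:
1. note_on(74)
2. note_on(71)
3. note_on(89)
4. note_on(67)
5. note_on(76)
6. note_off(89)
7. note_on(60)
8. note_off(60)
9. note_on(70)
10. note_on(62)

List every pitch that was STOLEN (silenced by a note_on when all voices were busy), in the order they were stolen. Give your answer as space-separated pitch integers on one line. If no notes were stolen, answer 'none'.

Answer: 74 71

Derivation:
Op 1: note_on(74): voice 0 is free -> assigned | voices=[74 - - -]
Op 2: note_on(71): voice 1 is free -> assigned | voices=[74 71 - -]
Op 3: note_on(89): voice 2 is free -> assigned | voices=[74 71 89 -]
Op 4: note_on(67): voice 3 is free -> assigned | voices=[74 71 89 67]
Op 5: note_on(76): all voices busy, STEAL voice 0 (pitch 74, oldest) -> assign | voices=[76 71 89 67]
Op 6: note_off(89): free voice 2 | voices=[76 71 - 67]
Op 7: note_on(60): voice 2 is free -> assigned | voices=[76 71 60 67]
Op 8: note_off(60): free voice 2 | voices=[76 71 - 67]
Op 9: note_on(70): voice 2 is free -> assigned | voices=[76 71 70 67]
Op 10: note_on(62): all voices busy, STEAL voice 1 (pitch 71, oldest) -> assign | voices=[76 62 70 67]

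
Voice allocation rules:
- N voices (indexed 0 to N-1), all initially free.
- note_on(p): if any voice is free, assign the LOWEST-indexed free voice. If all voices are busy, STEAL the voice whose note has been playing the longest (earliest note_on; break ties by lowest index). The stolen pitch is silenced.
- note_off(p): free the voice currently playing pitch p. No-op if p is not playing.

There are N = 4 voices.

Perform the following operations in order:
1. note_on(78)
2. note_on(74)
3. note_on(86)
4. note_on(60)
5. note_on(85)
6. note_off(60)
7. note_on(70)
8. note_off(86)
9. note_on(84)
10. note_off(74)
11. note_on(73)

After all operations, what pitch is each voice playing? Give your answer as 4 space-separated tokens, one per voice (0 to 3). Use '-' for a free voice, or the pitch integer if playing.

Op 1: note_on(78): voice 0 is free -> assigned | voices=[78 - - -]
Op 2: note_on(74): voice 1 is free -> assigned | voices=[78 74 - -]
Op 3: note_on(86): voice 2 is free -> assigned | voices=[78 74 86 -]
Op 4: note_on(60): voice 3 is free -> assigned | voices=[78 74 86 60]
Op 5: note_on(85): all voices busy, STEAL voice 0 (pitch 78, oldest) -> assign | voices=[85 74 86 60]
Op 6: note_off(60): free voice 3 | voices=[85 74 86 -]
Op 7: note_on(70): voice 3 is free -> assigned | voices=[85 74 86 70]
Op 8: note_off(86): free voice 2 | voices=[85 74 - 70]
Op 9: note_on(84): voice 2 is free -> assigned | voices=[85 74 84 70]
Op 10: note_off(74): free voice 1 | voices=[85 - 84 70]
Op 11: note_on(73): voice 1 is free -> assigned | voices=[85 73 84 70]

Answer: 85 73 84 70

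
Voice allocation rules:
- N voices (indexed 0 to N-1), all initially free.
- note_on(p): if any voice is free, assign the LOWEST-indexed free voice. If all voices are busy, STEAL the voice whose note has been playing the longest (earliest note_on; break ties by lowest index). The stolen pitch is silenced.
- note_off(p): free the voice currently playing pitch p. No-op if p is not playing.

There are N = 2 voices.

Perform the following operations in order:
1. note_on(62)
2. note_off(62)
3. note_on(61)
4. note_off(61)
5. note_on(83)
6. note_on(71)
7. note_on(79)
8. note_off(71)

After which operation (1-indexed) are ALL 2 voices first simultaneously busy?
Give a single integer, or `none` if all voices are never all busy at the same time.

Answer: 6

Derivation:
Op 1: note_on(62): voice 0 is free -> assigned | voices=[62 -]
Op 2: note_off(62): free voice 0 | voices=[- -]
Op 3: note_on(61): voice 0 is free -> assigned | voices=[61 -]
Op 4: note_off(61): free voice 0 | voices=[- -]
Op 5: note_on(83): voice 0 is free -> assigned | voices=[83 -]
Op 6: note_on(71): voice 1 is free -> assigned | voices=[83 71]
Op 7: note_on(79): all voices busy, STEAL voice 0 (pitch 83, oldest) -> assign | voices=[79 71]
Op 8: note_off(71): free voice 1 | voices=[79 -]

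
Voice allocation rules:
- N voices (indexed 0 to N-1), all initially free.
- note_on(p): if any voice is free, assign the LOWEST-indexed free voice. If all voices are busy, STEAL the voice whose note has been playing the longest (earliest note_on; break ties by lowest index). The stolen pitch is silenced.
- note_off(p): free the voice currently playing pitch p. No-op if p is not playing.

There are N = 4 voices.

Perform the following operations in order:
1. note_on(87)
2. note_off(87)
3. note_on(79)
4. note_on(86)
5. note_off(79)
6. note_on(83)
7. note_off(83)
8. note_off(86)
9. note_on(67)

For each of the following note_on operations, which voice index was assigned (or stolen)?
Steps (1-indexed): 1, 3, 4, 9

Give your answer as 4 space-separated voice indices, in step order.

Op 1: note_on(87): voice 0 is free -> assigned | voices=[87 - - -]
Op 2: note_off(87): free voice 0 | voices=[- - - -]
Op 3: note_on(79): voice 0 is free -> assigned | voices=[79 - - -]
Op 4: note_on(86): voice 1 is free -> assigned | voices=[79 86 - -]
Op 5: note_off(79): free voice 0 | voices=[- 86 - -]
Op 6: note_on(83): voice 0 is free -> assigned | voices=[83 86 - -]
Op 7: note_off(83): free voice 0 | voices=[- 86 - -]
Op 8: note_off(86): free voice 1 | voices=[- - - -]
Op 9: note_on(67): voice 0 is free -> assigned | voices=[67 - - -]

Answer: 0 0 1 0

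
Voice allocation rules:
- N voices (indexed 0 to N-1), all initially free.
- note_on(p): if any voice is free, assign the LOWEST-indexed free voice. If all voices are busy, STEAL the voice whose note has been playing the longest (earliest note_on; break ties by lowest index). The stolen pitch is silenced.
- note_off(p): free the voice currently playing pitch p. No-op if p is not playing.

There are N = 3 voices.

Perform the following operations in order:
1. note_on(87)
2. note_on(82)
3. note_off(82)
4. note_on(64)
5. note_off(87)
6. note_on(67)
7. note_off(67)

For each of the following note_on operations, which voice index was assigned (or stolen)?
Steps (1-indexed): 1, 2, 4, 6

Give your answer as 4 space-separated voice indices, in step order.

Op 1: note_on(87): voice 0 is free -> assigned | voices=[87 - -]
Op 2: note_on(82): voice 1 is free -> assigned | voices=[87 82 -]
Op 3: note_off(82): free voice 1 | voices=[87 - -]
Op 4: note_on(64): voice 1 is free -> assigned | voices=[87 64 -]
Op 5: note_off(87): free voice 0 | voices=[- 64 -]
Op 6: note_on(67): voice 0 is free -> assigned | voices=[67 64 -]
Op 7: note_off(67): free voice 0 | voices=[- 64 -]

Answer: 0 1 1 0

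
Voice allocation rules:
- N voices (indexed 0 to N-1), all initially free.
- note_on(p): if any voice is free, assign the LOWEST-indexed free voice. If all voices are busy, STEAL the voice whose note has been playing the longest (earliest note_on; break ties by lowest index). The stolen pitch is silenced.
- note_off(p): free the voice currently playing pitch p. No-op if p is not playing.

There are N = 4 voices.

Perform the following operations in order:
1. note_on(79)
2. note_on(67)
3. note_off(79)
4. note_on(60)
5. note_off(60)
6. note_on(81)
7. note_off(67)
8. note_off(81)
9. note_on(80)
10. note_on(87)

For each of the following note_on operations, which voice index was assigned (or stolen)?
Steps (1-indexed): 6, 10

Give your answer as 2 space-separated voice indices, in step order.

Answer: 0 1

Derivation:
Op 1: note_on(79): voice 0 is free -> assigned | voices=[79 - - -]
Op 2: note_on(67): voice 1 is free -> assigned | voices=[79 67 - -]
Op 3: note_off(79): free voice 0 | voices=[- 67 - -]
Op 4: note_on(60): voice 0 is free -> assigned | voices=[60 67 - -]
Op 5: note_off(60): free voice 0 | voices=[- 67 - -]
Op 6: note_on(81): voice 0 is free -> assigned | voices=[81 67 - -]
Op 7: note_off(67): free voice 1 | voices=[81 - - -]
Op 8: note_off(81): free voice 0 | voices=[- - - -]
Op 9: note_on(80): voice 0 is free -> assigned | voices=[80 - - -]
Op 10: note_on(87): voice 1 is free -> assigned | voices=[80 87 - -]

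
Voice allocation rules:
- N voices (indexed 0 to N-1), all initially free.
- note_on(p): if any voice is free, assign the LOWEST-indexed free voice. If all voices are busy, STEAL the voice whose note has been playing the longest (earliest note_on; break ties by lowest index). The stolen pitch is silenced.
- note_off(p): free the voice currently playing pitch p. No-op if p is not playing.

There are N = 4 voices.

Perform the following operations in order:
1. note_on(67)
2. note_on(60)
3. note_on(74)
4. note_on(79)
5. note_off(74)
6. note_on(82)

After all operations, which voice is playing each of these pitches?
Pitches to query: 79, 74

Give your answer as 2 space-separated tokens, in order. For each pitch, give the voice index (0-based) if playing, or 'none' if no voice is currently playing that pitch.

Answer: 3 none

Derivation:
Op 1: note_on(67): voice 0 is free -> assigned | voices=[67 - - -]
Op 2: note_on(60): voice 1 is free -> assigned | voices=[67 60 - -]
Op 3: note_on(74): voice 2 is free -> assigned | voices=[67 60 74 -]
Op 4: note_on(79): voice 3 is free -> assigned | voices=[67 60 74 79]
Op 5: note_off(74): free voice 2 | voices=[67 60 - 79]
Op 6: note_on(82): voice 2 is free -> assigned | voices=[67 60 82 79]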